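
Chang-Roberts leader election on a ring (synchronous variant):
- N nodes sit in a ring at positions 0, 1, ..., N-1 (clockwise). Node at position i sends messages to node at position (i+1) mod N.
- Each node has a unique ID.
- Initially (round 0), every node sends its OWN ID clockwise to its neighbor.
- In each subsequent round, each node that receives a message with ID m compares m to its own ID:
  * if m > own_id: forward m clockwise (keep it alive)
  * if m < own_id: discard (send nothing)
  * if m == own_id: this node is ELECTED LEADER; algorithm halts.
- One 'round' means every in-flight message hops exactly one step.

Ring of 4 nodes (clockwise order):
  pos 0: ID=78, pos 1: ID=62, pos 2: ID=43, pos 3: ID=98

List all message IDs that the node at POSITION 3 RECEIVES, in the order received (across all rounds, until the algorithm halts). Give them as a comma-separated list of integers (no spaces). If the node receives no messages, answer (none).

Round 1: pos1(id62) recv 78: fwd; pos2(id43) recv 62: fwd; pos3(id98) recv 43: drop; pos0(id78) recv 98: fwd
Round 2: pos2(id43) recv 78: fwd; pos3(id98) recv 62: drop; pos1(id62) recv 98: fwd
Round 3: pos3(id98) recv 78: drop; pos2(id43) recv 98: fwd
Round 4: pos3(id98) recv 98: ELECTED

Answer: 43,62,78,98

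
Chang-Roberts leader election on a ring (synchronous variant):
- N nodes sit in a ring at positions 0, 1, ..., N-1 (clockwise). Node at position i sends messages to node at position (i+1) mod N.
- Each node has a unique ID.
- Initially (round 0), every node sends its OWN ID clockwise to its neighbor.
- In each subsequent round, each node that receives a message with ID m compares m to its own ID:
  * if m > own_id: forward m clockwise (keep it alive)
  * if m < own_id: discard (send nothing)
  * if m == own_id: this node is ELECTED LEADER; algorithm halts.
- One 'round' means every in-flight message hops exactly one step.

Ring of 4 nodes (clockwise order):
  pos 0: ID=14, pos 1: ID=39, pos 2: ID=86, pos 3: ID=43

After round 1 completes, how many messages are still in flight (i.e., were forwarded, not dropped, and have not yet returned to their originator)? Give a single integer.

Round 1: pos1(id39) recv 14: drop; pos2(id86) recv 39: drop; pos3(id43) recv 86: fwd; pos0(id14) recv 43: fwd
After round 1: 2 messages still in flight

Answer: 2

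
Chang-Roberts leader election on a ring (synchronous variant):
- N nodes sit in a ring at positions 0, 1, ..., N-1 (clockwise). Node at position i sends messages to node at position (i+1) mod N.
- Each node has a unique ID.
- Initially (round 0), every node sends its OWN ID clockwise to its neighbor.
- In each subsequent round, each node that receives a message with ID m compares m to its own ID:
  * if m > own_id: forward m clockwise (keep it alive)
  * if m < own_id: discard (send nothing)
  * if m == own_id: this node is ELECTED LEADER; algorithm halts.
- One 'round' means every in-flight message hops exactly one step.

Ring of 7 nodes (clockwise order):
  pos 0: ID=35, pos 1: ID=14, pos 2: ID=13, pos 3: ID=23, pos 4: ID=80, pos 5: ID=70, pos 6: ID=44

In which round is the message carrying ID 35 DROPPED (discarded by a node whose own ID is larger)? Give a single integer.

Round 1: pos1(id14) recv 35: fwd; pos2(id13) recv 14: fwd; pos3(id23) recv 13: drop; pos4(id80) recv 23: drop; pos5(id70) recv 80: fwd; pos6(id44) recv 70: fwd; pos0(id35) recv 44: fwd
Round 2: pos2(id13) recv 35: fwd; pos3(id23) recv 14: drop; pos6(id44) recv 80: fwd; pos0(id35) recv 70: fwd; pos1(id14) recv 44: fwd
Round 3: pos3(id23) recv 35: fwd; pos0(id35) recv 80: fwd; pos1(id14) recv 70: fwd; pos2(id13) recv 44: fwd
Round 4: pos4(id80) recv 35: drop; pos1(id14) recv 80: fwd; pos2(id13) recv 70: fwd; pos3(id23) recv 44: fwd
Round 5: pos2(id13) recv 80: fwd; pos3(id23) recv 70: fwd; pos4(id80) recv 44: drop
Round 6: pos3(id23) recv 80: fwd; pos4(id80) recv 70: drop
Round 7: pos4(id80) recv 80: ELECTED
Message ID 35 originates at pos 0; dropped at pos 4 in round 4

Answer: 4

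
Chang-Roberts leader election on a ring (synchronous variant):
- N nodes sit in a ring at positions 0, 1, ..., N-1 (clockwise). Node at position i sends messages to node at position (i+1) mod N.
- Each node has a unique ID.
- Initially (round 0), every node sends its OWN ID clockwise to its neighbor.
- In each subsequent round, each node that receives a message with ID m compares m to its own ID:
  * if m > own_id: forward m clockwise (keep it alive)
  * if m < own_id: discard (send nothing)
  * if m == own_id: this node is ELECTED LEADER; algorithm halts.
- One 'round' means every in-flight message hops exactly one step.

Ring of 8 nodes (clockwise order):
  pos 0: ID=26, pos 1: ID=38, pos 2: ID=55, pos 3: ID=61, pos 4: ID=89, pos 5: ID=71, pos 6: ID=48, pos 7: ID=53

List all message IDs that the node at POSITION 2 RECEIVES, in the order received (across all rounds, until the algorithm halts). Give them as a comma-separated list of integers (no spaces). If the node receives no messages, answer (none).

Round 1: pos1(id38) recv 26: drop; pos2(id55) recv 38: drop; pos3(id61) recv 55: drop; pos4(id89) recv 61: drop; pos5(id71) recv 89: fwd; pos6(id48) recv 71: fwd; pos7(id53) recv 48: drop; pos0(id26) recv 53: fwd
Round 2: pos6(id48) recv 89: fwd; pos7(id53) recv 71: fwd; pos1(id38) recv 53: fwd
Round 3: pos7(id53) recv 89: fwd; pos0(id26) recv 71: fwd; pos2(id55) recv 53: drop
Round 4: pos0(id26) recv 89: fwd; pos1(id38) recv 71: fwd
Round 5: pos1(id38) recv 89: fwd; pos2(id55) recv 71: fwd
Round 6: pos2(id55) recv 89: fwd; pos3(id61) recv 71: fwd
Round 7: pos3(id61) recv 89: fwd; pos4(id89) recv 71: drop
Round 8: pos4(id89) recv 89: ELECTED

Answer: 38,53,71,89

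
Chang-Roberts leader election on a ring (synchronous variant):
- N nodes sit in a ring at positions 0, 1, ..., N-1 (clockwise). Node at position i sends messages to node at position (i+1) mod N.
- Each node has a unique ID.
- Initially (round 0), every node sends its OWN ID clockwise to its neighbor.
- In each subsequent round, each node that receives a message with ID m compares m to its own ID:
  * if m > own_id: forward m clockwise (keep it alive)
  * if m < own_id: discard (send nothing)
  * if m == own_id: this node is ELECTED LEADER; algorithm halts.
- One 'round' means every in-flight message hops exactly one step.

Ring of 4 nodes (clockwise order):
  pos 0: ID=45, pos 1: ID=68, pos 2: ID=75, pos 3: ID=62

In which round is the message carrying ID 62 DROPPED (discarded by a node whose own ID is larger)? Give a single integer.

Round 1: pos1(id68) recv 45: drop; pos2(id75) recv 68: drop; pos3(id62) recv 75: fwd; pos0(id45) recv 62: fwd
Round 2: pos0(id45) recv 75: fwd; pos1(id68) recv 62: drop
Round 3: pos1(id68) recv 75: fwd
Round 4: pos2(id75) recv 75: ELECTED
Message ID 62 originates at pos 3; dropped at pos 1 in round 2

Answer: 2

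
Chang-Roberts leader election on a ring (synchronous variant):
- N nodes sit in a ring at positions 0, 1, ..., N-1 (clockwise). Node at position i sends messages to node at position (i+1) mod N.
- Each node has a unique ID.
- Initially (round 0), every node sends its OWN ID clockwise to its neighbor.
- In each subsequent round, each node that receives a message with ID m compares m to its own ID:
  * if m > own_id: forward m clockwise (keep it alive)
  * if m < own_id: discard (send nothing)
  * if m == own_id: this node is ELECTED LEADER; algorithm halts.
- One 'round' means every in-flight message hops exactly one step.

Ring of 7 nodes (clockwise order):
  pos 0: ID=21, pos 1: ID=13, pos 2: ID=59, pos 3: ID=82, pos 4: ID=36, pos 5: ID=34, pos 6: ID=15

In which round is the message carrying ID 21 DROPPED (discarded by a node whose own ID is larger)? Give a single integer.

Round 1: pos1(id13) recv 21: fwd; pos2(id59) recv 13: drop; pos3(id82) recv 59: drop; pos4(id36) recv 82: fwd; pos5(id34) recv 36: fwd; pos6(id15) recv 34: fwd; pos0(id21) recv 15: drop
Round 2: pos2(id59) recv 21: drop; pos5(id34) recv 82: fwd; pos6(id15) recv 36: fwd; pos0(id21) recv 34: fwd
Round 3: pos6(id15) recv 82: fwd; pos0(id21) recv 36: fwd; pos1(id13) recv 34: fwd
Round 4: pos0(id21) recv 82: fwd; pos1(id13) recv 36: fwd; pos2(id59) recv 34: drop
Round 5: pos1(id13) recv 82: fwd; pos2(id59) recv 36: drop
Round 6: pos2(id59) recv 82: fwd
Round 7: pos3(id82) recv 82: ELECTED
Message ID 21 originates at pos 0; dropped at pos 2 in round 2

Answer: 2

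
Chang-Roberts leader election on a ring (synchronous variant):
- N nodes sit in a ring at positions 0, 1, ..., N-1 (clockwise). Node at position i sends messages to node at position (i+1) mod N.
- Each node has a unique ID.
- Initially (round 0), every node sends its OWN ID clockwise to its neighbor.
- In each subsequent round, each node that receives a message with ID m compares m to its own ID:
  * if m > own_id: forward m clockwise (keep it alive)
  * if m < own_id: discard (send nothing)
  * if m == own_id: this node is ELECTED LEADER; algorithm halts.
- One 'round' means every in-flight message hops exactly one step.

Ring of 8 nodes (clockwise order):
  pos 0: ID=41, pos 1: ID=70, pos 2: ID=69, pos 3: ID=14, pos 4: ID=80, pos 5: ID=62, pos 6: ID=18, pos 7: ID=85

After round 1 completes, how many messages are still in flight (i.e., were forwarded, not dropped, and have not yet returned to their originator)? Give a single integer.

Round 1: pos1(id70) recv 41: drop; pos2(id69) recv 70: fwd; pos3(id14) recv 69: fwd; pos4(id80) recv 14: drop; pos5(id62) recv 80: fwd; pos6(id18) recv 62: fwd; pos7(id85) recv 18: drop; pos0(id41) recv 85: fwd
After round 1: 5 messages still in flight

Answer: 5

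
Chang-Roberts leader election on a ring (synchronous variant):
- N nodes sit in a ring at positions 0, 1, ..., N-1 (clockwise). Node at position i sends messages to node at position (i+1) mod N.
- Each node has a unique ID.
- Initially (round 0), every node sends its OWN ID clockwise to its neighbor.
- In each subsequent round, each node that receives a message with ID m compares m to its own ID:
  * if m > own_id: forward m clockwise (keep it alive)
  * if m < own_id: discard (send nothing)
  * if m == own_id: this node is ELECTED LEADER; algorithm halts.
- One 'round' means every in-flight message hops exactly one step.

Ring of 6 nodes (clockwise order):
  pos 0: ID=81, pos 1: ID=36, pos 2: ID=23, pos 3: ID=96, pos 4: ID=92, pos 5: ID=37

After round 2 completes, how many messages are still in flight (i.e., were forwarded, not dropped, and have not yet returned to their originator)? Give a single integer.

Round 1: pos1(id36) recv 81: fwd; pos2(id23) recv 36: fwd; pos3(id96) recv 23: drop; pos4(id92) recv 96: fwd; pos5(id37) recv 92: fwd; pos0(id81) recv 37: drop
Round 2: pos2(id23) recv 81: fwd; pos3(id96) recv 36: drop; pos5(id37) recv 96: fwd; pos0(id81) recv 92: fwd
After round 2: 3 messages still in flight

Answer: 3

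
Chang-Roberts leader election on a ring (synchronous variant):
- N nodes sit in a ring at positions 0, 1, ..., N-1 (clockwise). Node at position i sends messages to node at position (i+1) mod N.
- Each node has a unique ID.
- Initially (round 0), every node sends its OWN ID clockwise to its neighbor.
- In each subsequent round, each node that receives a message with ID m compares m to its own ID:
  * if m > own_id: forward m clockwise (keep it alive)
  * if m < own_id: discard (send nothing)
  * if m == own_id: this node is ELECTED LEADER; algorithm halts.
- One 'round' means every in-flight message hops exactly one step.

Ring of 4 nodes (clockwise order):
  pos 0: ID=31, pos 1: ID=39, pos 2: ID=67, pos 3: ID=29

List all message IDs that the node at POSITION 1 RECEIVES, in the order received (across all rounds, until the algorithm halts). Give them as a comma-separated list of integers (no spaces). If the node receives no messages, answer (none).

Answer: 31,67

Derivation:
Round 1: pos1(id39) recv 31: drop; pos2(id67) recv 39: drop; pos3(id29) recv 67: fwd; pos0(id31) recv 29: drop
Round 2: pos0(id31) recv 67: fwd
Round 3: pos1(id39) recv 67: fwd
Round 4: pos2(id67) recv 67: ELECTED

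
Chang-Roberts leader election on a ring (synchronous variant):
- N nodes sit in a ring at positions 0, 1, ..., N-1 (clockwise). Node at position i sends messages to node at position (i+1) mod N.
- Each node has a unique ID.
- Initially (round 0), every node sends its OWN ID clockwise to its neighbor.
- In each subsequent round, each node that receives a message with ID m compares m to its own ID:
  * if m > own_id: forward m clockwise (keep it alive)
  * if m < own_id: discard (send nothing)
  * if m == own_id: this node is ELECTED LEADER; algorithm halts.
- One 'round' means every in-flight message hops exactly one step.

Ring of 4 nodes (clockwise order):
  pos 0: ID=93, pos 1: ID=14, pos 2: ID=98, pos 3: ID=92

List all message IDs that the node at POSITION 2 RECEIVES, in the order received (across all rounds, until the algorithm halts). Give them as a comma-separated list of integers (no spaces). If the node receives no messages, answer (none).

Answer: 14,93,98

Derivation:
Round 1: pos1(id14) recv 93: fwd; pos2(id98) recv 14: drop; pos3(id92) recv 98: fwd; pos0(id93) recv 92: drop
Round 2: pos2(id98) recv 93: drop; pos0(id93) recv 98: fwd
Round 3: pos1(id14) recv 98: fwd
Round 4: pos2(id98) recv 98: ELECTED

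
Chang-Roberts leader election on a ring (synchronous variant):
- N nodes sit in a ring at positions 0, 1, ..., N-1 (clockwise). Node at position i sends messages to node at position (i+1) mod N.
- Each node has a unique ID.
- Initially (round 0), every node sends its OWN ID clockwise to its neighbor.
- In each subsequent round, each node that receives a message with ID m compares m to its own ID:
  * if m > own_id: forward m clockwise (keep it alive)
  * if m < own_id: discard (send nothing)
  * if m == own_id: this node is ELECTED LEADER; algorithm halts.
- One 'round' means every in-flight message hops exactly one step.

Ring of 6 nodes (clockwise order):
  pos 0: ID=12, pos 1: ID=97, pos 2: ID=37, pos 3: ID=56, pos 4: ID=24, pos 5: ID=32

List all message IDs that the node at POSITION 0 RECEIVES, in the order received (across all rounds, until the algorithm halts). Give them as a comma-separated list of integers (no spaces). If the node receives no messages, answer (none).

Round 1: pos1(id97) recv 12: drop; pos2(id37) recv 97: fwd; pos3(id56) recv 37: drop; pos4(id24) recv 56: fwd; pos5(id32) recv 24: drop; pos0(id12) recv 32: fwd
Round 2: pos3(id56) recv 97: fwd; pos5(id32) recv 56: fwd; pos1(id97) recv 32: drop
Round 3: pos4(id24) recv 97: fwd; pos0(id12) recv 56: fwd
Round 4: pos5(id32) recv 97: fwd; pos1(id97) recv 56: drop
Round 5: pos0(id12) recv 97: fwd
Round 6: pos1(id97) recv 97: ELECTED

Answer: 32,56,97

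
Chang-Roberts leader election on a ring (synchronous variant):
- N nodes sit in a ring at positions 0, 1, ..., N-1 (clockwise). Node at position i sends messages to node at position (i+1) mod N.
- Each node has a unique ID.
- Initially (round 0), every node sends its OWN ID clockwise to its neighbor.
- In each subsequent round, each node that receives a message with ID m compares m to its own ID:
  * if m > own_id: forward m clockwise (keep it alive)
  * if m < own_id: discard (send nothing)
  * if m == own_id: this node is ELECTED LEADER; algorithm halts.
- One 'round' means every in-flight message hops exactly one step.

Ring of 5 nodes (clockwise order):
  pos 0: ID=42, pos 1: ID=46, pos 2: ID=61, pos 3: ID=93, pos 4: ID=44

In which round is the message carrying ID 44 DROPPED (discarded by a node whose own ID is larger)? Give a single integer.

Answer: 2

Derivation:
Round 1: pos1(id46) recv 42: drop; pos2(id61) recv 46: drop; pos3(id93) recv 61: drop; pos4(id44) recv 93: fwd; pos0(id42) recv 44: fwd
Round 2: pos0(id42) recv 93: fwd; pos1(id46) recv 44: drop
Round 3: pos1(id46) recv 93: fwd
Round 4: pos2(id61) recv 93: fwd
Round 5: pos3(id93) recv 93: ELECTED
Message ID 44 originates at pos 4; dropped at pos 1 in round 2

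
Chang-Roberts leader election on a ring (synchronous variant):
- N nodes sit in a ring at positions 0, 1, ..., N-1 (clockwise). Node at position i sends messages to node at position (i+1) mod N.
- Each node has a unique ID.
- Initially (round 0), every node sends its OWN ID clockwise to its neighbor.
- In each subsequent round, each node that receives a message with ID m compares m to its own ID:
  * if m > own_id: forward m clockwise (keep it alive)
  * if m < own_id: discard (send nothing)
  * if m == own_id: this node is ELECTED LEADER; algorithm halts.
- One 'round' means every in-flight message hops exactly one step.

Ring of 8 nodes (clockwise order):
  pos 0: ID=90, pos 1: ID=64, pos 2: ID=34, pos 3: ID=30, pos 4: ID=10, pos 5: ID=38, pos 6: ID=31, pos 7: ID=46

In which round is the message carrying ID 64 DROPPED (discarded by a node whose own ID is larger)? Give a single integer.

Answer: 7

Derivation:
Round 1: pos1(id64) recv 90: fwd; pos2(id34) recv 64: fwd; pos3(id30) recv 34: fwd; pos4(id10) recv 30: fwd; pos5(id38) recv 10: drop; pos6(id31) recv 38: fwd; pos7(id46) recv 31: drop; pos0(id90) recv 46: drop
Round 2: pos2(id34) recv 90: fwd; pos3(id30) recv 64: fwd; pos4(id10) recv 34: fwd; pos5(id38) recv 30: drop; pos7(id46) recv 38: drop
Round 3: pos3(id30) recv 90: fwd; pos4(id10) recv 64: fwd; pos5(id38) recv 34: drop
Round 4: pos4(id10) recv 90: fwd; pos5(id38) recv 64: fwd
Round 5: pos5(id38) recv 90: fwd; pos6(id31) recv 64: fwd
Round 6: pos6(id31) recv 90: fwd; pos7(id46) recv 64: fwd
Round 7: pos7(id46) recv 90: fwd; pos0(id90) recv 64: drop
Round 8: pos0(id90) recv 90: ELECTED
Message ID 64 originates at pos 1; dropped at pos 0 in round 7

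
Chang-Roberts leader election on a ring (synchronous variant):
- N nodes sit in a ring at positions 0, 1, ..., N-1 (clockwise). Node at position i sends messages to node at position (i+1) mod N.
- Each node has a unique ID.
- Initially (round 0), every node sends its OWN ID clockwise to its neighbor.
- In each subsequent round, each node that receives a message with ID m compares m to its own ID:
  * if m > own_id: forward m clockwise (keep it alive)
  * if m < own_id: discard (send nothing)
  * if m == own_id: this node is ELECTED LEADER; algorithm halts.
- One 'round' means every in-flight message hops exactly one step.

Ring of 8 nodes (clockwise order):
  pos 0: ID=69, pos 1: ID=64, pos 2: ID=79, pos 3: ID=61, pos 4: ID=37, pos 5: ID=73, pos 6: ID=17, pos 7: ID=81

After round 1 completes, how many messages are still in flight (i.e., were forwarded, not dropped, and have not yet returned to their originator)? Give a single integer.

Round 1: pos1(id64) recv 69: fwd; pos2(id79) recv 64: drop; pos3(id61) recv 79: fwd; pos4(id37) recv 61: fwd; pos5(id73) recv 37: drop; pos6(id17) recv 73: fwd; pos7(id81) recv 17: drop; pos0(id69) recv 81: fwd
After round 1: 5 messages still in flight

Answer: 5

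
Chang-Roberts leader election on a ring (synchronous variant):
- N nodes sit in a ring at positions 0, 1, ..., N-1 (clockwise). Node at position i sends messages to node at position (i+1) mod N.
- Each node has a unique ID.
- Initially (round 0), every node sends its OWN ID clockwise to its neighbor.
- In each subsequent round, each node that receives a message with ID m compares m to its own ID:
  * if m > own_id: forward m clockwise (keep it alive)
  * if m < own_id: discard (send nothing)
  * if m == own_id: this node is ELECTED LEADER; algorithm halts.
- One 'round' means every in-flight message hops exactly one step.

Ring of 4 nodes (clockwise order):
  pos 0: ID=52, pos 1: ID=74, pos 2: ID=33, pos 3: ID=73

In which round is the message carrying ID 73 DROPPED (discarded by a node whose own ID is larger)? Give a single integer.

Answer: 2

Derivation:
Round 1: pos1(id74) recv 52: drop; pos2(id33) recv 74: fwd; pos3(id73) recv 33: drop; pos0(id52) recv 73: fwd
Round 2: pos3(id73) recv 74: fwd; pos1(id74) recv 73: drop
Round 3: pos0(id52) recv 74: fwd
Round 4: pos1(id74) recv 74: ELECTED
Message ID 73 originates at pos 3; dropped at pos 1 in round 2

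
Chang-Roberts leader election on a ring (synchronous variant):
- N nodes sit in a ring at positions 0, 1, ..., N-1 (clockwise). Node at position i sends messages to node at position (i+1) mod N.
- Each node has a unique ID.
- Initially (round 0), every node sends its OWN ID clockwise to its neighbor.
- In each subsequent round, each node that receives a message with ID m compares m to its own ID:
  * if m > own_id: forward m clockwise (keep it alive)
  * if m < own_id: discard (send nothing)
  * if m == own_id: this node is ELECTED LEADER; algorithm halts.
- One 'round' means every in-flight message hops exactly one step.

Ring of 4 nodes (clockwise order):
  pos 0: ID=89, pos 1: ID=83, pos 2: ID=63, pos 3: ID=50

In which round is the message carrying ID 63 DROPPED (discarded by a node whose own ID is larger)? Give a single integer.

Answer: 2

Derivation:
Round 1: pos1(id83) recv 89: fwd; pos2(id63) recv 83: fwd; pos3(id50) recv 63: fwd; pos0(id89) recv 50: drop
Round 2: pos2(id63) recv 89: fwd; pos3(id50) recv 83: fwd; pos0(id89) recv 63: drop
Round 3: pos3(id50) recv 89: fwd; pos0(id89) recv 83: drop
Round 4: pos0(id89) recv 89: ELECTED
Message ID 63 originates at pos 2; dropped at pos 0 in round 2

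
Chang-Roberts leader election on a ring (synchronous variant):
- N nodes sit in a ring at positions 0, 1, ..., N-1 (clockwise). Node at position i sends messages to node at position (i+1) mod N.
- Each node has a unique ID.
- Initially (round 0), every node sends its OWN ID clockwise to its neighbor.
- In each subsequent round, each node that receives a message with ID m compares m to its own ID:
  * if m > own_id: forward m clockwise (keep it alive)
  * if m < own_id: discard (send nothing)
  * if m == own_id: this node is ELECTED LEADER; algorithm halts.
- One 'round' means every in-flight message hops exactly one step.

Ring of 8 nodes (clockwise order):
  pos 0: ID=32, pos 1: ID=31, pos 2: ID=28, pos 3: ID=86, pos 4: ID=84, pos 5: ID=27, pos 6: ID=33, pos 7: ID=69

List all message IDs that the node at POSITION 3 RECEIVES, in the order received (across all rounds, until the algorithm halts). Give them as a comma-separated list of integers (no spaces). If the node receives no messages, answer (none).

Answer: 28,31,32,69,84,86

Derivation:
Round 1: pos1(id31) recv 32: fwd; pos2(id28) recv 31: fwd; pos3(id86) recv 28: drop; pos4(id84) recv 86: fwd; pos5(id27) recv 84: fwd; pos6(id33) recv 27: drop; pos7(id69) recv 33: drop; pos0(id32) recv 69: fwd
Round 2: pos2(id28) recv 32: fwd; pos3(id86) recv 31: drop; pos5(id27) recv 86: fwd; pos6(id33) recv 84: fwd; pos1(id31) recv 69: fwd
Round 3: pos3(id86) recv 32: drop; pos6(id33) recv 86: fwd; pos7(id69) recv 84: fwd; pos2(id28) recv 69: fwd
Round 4: pos7(id69) recv 86: fwd; pos0(id32) recv 84: fwd; pos3(id86) recv 69: drop
Round 5: pos0(id32) recv 86: fwd; pos1(id31) recv 84: fwd
Round 6: pos1(id31) recv 86: fwd; pos2(id28) recv 84: fwd
Round 7: pos2(id28) recv 86: fwd; pos3(id86) recv 84: drop
Round 8: pos3(id86) recv 86: ELECTED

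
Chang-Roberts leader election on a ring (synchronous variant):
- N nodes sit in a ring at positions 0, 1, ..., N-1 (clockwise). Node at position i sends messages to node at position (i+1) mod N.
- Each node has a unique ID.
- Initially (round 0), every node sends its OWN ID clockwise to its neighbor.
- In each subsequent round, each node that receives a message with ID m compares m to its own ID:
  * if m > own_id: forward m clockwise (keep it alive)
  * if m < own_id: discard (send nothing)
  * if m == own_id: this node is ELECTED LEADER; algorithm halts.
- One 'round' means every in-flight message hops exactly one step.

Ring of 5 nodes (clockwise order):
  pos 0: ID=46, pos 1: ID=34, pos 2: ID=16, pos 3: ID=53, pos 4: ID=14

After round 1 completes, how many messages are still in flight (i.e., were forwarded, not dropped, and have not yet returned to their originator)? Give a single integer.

Answer: 3

Derivation:
Round 1: pos1(id34) recv 46: fwd; pos2(id16) recv 34: fwd; pos3(id53) recv 16: drop; pos4(id14) recv 53: fwd; pos0(id46) recv 14: drop
After round 1: 3 messages still in flight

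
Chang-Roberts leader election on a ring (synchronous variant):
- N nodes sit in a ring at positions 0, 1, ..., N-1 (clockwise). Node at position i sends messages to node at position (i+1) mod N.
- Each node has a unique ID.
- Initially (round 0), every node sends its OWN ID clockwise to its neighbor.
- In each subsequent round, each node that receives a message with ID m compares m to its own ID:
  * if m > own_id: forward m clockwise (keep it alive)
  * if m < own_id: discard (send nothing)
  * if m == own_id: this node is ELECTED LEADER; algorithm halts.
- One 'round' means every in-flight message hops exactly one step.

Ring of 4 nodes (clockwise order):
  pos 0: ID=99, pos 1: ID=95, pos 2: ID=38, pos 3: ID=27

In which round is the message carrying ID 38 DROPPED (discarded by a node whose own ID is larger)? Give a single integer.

Round 1: pos1(id95) recv 99: fwd; pos2(id38) recv 95: fwd; pos3(id27) recv 38: fwd; pos0(id99) recv 27: drop
Round 2: pos2(id38) recv 99: fwd; pos3(id27) recv 95: fwd; pos0(id99) recv 38: drop
Round 3: pos3(id27) recv 99: fwd; pos0(id99) recv 95: drop
Round 4: pos0(id99) recv 99: ELECTED
Message ID 38 originates at pos 2; dropped at pos 0 in round 2

Answer: 2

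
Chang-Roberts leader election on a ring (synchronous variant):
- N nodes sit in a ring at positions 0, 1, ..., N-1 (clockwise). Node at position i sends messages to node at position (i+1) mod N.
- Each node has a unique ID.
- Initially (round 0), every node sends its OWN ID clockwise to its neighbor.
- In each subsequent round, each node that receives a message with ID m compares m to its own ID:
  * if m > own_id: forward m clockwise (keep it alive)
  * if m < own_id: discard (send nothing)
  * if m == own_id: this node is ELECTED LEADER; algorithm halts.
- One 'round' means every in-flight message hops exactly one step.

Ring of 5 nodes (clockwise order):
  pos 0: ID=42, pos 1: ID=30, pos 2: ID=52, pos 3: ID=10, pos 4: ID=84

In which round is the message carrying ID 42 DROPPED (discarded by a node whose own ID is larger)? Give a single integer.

Round 1: pos1(id30) recv 42: fwd; pos2(id52) recv 30: drop; pos3(id10) recv 52: fwd; pos4(id84) recv 10: drop; pos0(id42) recv 84: fwd
Round 2: pos2(id52) recv 42: drop; pos4(id84) recv 52: drop; pos1(id30) recv 84: fwd
Round 3: pos2(id52) recv 84: fwd
Round 4: pos3(id10) recv 84: fwd
Round 5: pos4(id84) recv 84: ELECTED
Message ID 42 originates at pos 0; dropped at pos 2 in round 2

Answer: 2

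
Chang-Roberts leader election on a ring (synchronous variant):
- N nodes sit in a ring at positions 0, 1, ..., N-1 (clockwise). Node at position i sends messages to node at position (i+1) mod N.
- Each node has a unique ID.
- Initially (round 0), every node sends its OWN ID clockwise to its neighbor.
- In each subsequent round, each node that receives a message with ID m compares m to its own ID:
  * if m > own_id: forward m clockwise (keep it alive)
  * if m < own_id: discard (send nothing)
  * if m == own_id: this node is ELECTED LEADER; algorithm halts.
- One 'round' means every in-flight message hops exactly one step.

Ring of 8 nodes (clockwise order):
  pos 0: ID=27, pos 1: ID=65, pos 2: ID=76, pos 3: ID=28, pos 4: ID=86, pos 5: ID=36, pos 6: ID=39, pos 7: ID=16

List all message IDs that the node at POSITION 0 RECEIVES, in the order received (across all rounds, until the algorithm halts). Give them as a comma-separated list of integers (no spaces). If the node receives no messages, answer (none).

Answer: 16,39,86

Derivation:
Round 1: pos1(id65) recv 27: drop; pos2(id76) recv 65: drop; pos3(id28) recv 76: fwd; pos4(id86) recv 28: drop; pos5(id36) recv 86: fwd; pos6(id39) recv 36: drop; pos7(id16) recv 39: fwd; pos0(id27) recv 16: drop
Round 2: pos4(id86) recv 76: drop; pos6(id39) recv 86: fwd; pos0(id27) recv 39: fwd
Round 3: pos7(id16) recv 86: fwd; pos1(id65) recv 39: drop
Round 4: pos0(id27) recv 86: fwd
Round 5: pos1(id65) recv 86: fwd
Round 6: pos2(id76) recv 86: fwd
Round 7: pos3(id28) recv 86: fwd
Round 8: pos4(id86) recv 86: ELECTED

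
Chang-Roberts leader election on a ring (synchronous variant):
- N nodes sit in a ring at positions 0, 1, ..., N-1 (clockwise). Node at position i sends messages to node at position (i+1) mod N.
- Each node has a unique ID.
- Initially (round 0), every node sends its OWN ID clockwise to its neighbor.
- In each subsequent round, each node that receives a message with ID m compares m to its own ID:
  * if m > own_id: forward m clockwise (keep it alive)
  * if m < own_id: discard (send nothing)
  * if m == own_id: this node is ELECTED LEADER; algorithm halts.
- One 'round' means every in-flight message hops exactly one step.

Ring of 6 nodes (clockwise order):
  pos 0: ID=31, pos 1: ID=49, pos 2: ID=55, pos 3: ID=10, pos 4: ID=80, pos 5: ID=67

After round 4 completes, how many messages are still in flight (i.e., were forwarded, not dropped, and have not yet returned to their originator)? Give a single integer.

Answer: 2

Derivation:
Round 1: pos1(id49) recv 31: drop; pos2(id55) recv 49: drop; pos3(id10) recv 55: fwd; pos4(id80) recv 10: drop; pos5(id67) recv 80: fwd; pos0(id31) recv 67: fwd
Round 2: pos4(id80) recv 55: drop; pos0(id31) recv 80: fwd; pos1(id49) recv 67: fwd
Round 3: pos1(id49) recv 80: fwd; pos2(id55) recv 67: fwd
Round 4: pos2(id55) recv 80: fwd; pos3(id10) recv 67: fwd
After round 4: 2 messages still in flight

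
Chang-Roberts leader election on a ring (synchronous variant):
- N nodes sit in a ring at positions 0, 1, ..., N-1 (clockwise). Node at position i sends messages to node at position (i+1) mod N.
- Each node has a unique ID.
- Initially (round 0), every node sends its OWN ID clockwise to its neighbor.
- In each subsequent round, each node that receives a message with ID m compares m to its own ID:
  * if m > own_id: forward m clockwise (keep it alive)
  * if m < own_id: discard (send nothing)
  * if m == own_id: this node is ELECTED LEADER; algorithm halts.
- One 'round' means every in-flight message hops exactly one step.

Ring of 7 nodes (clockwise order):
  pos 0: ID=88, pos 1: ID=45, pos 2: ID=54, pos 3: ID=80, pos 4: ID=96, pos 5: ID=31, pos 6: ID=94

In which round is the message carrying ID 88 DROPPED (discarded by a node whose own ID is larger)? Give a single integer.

Answer: 4

Derivation:
Round 1: pos1(id45) recv 88: fwd; pos2(id54) recv 45: drop; pos3(id80) recv 54: drop; pos4(id96) recv 80: drop; pos5(id31) recv 96: fwd; pos6(id94) recv 31: drop; pos0(id88) recv 94: fwd
Round 2: pos2(id54) recv 88: fwd; pos6(id94) recv 96: fwd; pos1(id45) recv 94: fwd
Round 3: pos3(id80) recv 88: fwd; pos0(id88) recv 96: fwd; pos2(id54) recv 94: fwd
Round 4: pos4(id96) recv 88: drop; pos1(id45) recv 96: fwd; pos3(id80) recv 94: fwd
Round 5: pos2(id54) recv 96: fwd; pos4(id96) recv 94: drop
Round 6: pos3(id80) recv 96: fwd
Round 7: pos4(id96) recv 96: ELECTED
Message ID 88 originates at pos 0; dropped at pos 4 in round 4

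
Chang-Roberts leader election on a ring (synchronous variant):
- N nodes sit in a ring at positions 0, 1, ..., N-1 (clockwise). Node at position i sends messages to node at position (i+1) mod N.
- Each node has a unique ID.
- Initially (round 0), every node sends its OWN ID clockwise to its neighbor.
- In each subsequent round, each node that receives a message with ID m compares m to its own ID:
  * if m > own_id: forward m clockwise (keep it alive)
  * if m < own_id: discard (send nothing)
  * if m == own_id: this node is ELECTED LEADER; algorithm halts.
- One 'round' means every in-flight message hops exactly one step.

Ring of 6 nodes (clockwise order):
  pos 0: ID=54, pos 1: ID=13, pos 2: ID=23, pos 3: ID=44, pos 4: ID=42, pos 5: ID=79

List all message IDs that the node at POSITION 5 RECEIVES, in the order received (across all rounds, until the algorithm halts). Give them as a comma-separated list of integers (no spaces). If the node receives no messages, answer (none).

Answer: 42,44,54,79

Derivation:
Round 1: pos1(id13) recv 54: fwd; pos2(id23) recv 13: drop; pos3(id44) recv 23: drop; pos4(id42) recv 44: fwd; pos5(id79) recv 42: drop; pos0(id54) recv 79: fwd
Round 2: pos2(id23) recv 54: fwd; pos5(id79) recv 44: drop; pos1(id13) recv 79: fwd
Round 3: pos3(id44) recv 54: fwd; pos2(id23) recv 79: fwd
Round 4: pos4(id42) recv 54: fwd; pos3(id44) recv 79: fwd
Round 5: pos5(id79) recv 54: drop; pos4(id42) recv 79: fwd
Round 6: pos5(id79) recv 79: ELECTED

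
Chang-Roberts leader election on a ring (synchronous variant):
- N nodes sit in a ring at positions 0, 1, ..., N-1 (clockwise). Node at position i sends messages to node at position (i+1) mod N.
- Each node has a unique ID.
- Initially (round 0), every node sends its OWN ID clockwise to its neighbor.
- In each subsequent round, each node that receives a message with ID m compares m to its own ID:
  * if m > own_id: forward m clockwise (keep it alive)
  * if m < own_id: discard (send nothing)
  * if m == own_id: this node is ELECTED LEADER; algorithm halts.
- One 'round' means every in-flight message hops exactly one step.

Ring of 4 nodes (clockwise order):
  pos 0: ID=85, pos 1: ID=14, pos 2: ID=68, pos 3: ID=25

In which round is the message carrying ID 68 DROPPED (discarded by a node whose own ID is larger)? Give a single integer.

Answer: 2

Derivation:
Round 1: pos1(id14) recv 85: fwd; pos2(id68) recv 14: drop; pos3(id25) recv 68: fwd; pos0(id85) recv 25: drop
Round 2: pos2(id68) recv 85: fwd; pos0(id85) recv 68: drop
Round 3: pos3(id25) recv 85: fwd
Round 4: pos0(id85) recv 85: ELECTED
Message ID 68 originates at pos 2; dropped at pos 0 in round 2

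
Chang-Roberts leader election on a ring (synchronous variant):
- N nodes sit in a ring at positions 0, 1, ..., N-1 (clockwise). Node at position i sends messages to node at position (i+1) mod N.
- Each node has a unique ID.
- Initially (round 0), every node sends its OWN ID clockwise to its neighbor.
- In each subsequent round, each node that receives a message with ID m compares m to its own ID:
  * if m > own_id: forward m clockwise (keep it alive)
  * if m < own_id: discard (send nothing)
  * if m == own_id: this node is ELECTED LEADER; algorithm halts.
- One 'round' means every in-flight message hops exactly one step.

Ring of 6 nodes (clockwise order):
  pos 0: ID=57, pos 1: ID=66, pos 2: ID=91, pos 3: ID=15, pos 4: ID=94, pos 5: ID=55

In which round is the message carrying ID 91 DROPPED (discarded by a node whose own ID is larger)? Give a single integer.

Answer: 2

Derivation:
Round 1: pos1(id66) recv 57: drop; pos2(id91) recv 66: drop; pos3(id15) recv 91: fwd; pos4(id94) recv 15: drop; pos5(id55) recv 94: fwd; pos0(id57) recv 55: drop
Round 2: pos4(id94) recv 91: drop; pos0(id57) recv 94: fwd
Round 3: pos1(id66) recv 94: fwd
Round 4: pos2(id91) recv 94: fwd
Round 5: pos3(id15) recv 94: fwd
Round 6: pos4(id94) recv 94: ELECTED
Message ID 91 originates at pos 2; dropped at pos 4 in round 2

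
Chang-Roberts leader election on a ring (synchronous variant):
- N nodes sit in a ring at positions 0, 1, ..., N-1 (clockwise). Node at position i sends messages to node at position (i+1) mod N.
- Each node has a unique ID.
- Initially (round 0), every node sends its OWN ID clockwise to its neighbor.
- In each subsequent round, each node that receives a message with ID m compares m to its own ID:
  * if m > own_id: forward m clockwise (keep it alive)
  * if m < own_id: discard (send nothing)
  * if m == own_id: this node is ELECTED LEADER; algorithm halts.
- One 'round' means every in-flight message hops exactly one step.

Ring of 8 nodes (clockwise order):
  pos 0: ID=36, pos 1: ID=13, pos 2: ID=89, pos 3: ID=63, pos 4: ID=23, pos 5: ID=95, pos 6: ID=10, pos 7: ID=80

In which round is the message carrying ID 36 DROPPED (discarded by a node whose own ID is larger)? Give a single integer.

Round 1: pos1(id13) recv 36: fwd; pos2(id89) recv 13: drop; pos3(id63) recv 89: fwd; pos4(id23) recv 63: fwd; pos5(id95) recv 23: drop; pos6(id10) recv 95: fwd; pos7(id80) recv 10: drop; pos0(id36) recv 80: fwd
Round 2: pos2(id89) recv 36: drop; pos4(id23) recv 89: fwd; pos5(id95) recv 63: drop; pos7(id80) recv 95: fwd; pos1(id13) recv 80: fwd
Round 3: pos5(id95) recv 89: drop; pos0(id36) recv 95: fwd; pos2(id89) recv 80: drop
Round 4: pos1(id13) recv 95: fwd
Round 5: pos2(id89) recv 95: fwd
Round 6: pos3(id63) recv 95: fwd
Round 7: pos4(id23) recv 95: fwd
Round 8: pos5(id95) recv 95: ELECTED
Message ID 36 originates at pos 0; dropped at pos 2 in round 2

Answer: 2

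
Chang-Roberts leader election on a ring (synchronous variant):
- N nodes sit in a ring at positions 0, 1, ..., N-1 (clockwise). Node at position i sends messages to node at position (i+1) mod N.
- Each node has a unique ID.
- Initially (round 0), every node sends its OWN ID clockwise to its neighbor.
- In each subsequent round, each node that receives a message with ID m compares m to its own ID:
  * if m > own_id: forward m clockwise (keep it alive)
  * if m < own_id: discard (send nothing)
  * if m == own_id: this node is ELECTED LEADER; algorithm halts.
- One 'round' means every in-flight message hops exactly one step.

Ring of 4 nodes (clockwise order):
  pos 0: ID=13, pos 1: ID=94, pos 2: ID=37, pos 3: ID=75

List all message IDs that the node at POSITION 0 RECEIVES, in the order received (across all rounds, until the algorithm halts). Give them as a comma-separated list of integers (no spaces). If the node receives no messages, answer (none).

Round 1: pos1(id94) recv 13: drop; pos2(id37) recv 94: fwd; pos3(id75) recv 37: drop; pos0(id13) recv 75: fwd
Round 2: pos3(id75) recv 94: fwd; pos1(id94) recv 75: drop
Round 3: pos0(id13) recv 94: fwd
Round 4: pos1(id94) recv 94: ELECTED

Answer: 75,94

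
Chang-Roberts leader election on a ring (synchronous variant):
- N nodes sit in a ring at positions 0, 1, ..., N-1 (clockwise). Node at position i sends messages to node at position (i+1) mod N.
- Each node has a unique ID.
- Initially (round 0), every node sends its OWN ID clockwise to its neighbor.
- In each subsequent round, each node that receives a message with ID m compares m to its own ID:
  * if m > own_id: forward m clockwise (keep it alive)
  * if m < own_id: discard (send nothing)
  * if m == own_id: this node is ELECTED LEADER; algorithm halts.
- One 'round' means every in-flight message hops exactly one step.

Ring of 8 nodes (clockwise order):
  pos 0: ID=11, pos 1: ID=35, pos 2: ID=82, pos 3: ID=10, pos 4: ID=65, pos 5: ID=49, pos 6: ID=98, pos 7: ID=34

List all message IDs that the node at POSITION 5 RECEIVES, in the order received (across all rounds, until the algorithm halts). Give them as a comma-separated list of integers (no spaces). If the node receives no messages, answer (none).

Round 1: pos1(id35) recv 11: drop; pos2(id82) recv 35: drop; pos3(id10) recv 82: fwd; pos4(id65) recv 10: drop; pos5(id49) recv 65: fwd; pos6(id98) recv 49: drop; pos7(id34) recv 98: fwd; pos0(id11) recv 34: fwd
Round 2: pos4(id65) recv 82: fwd; pos6(id98) recv 65: drop; pos0(id11) recv 98: fwd; pos1(id35) recv 34: drop
Round 3: pos5(id49) recv 82: fwd; pos1(id35) recv 98: fwd
Round 4: pos6(id98) recv 82: drop; pos2(id82) recv 98: fwd
Round 5: pos3(id10) recv 98: fwd
Round 6: pos4(id65) recv 98: fwd
Round 7: pos5(id49) recv 98: fwd
Round 8: pos6(id98) recv 98: ELECTED

Answer: 65,82,98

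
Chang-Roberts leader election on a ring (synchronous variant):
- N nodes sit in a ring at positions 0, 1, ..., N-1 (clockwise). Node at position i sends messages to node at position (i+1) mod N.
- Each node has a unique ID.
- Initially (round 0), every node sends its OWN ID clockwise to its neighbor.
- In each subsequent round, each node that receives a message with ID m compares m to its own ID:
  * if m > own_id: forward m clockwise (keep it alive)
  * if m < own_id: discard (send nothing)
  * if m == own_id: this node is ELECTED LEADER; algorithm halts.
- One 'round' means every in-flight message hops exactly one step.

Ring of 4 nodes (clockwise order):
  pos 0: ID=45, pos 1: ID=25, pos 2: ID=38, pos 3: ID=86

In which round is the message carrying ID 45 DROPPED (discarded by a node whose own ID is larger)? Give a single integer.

Round 1: pos1(id25) recv 45: fwd; pos2(id38) recv 25: drop; pos3(id86) recv 38: drop; pos0(id45) recv 86: fwd
Round 2: pos2(id38) recv 45: fwd; pos1(id25) recv 86: fwd
Round 3: pos3(id86) recv 45: drop; pos2(id38) recv 86: fwd
Round 4: pos3(id86) recv 86: ELECTED
Message ID 45 originates at pos 0; dropped at pos 3 in round 3

Answer: 3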